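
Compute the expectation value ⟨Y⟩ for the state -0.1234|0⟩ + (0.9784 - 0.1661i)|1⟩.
0.04099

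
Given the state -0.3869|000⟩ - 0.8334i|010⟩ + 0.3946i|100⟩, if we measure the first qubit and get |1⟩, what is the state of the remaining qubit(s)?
i|00⟩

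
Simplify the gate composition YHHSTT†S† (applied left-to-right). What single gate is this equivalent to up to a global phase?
Y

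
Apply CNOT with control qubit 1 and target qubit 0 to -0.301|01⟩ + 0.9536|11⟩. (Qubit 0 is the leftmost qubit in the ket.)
0.9536|01⟩ - 0.301|11⟩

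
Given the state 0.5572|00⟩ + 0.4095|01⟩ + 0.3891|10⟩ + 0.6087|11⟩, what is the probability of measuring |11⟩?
0.3705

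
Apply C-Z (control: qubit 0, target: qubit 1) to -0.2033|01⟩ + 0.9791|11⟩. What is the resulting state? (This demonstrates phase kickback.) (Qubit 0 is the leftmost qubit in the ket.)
-0.2033|01⟩ - 0.9791|11⟩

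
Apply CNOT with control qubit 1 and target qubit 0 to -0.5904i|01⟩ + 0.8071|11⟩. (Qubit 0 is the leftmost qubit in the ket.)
0.8071|01⟩ - 0.5904i|11⟩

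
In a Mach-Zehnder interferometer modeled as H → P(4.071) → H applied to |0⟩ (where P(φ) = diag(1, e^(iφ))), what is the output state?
(0.2008 - 0.4006i)|0⟩ + (0.7992 + 0.4006i)|1⟩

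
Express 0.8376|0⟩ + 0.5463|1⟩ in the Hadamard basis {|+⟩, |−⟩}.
0.9786|+⟩ + 0.206|−⟩

With |ψ⟩ = α|0⟩ + β|1⟩, the Hadamard-basis coefficients are ⟨+|ψ⟩ = (α + β)/√2 and ⟨−|ψ⟩ = (α − β)/√2.
Here α = 0.8376, β = 0.5463: (α + β)/√2 = 0.9786, (α − β)/√2 = 0.206.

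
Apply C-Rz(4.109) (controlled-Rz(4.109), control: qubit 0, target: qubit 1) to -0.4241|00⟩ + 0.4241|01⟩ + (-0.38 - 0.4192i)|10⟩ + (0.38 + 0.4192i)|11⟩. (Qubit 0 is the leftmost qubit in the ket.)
-0.4241|00⟩ + 0.4241|01⟩ + (-0.1944 + 0.5314i)|10⟩ + (-0.5478 + 0.1415i)|11⟩

C-Rz(4.109) leaves the control-|0⟩ kets |00⟩, |01⟩ unchanged and applies Rz(4.109) to qubit 1 on the control-|1⟩ pair (|10⟩, |11⟩).
Rz(4.109) = [[e^(−iθ/2), 0], [0, e^(iθ/2)]] with e^(±iθ/2) = cos(θ/2) ± i·sin(θ/2); θ = 4.109, cos(θ/2) ≈ -0.465061, sin(θ/2) ≈ 0.885279.
With a = amp(|10⟩) = (-0.38 - 0.4192i) and b = amp(|11⟩) = (0.38 + 0.4192i):
new amp(|10⟩) = (-0.465061 - 0.885279i)·a = (-0.1944 + 0.5314i)
new amp(|11⟩) = (-0.465061 + 0.885279i)·b = (-0.5478 + 0.1415i)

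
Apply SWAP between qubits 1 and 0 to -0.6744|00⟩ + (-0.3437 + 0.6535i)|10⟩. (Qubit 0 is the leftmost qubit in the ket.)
-0.6744|00⟩ + (-0.3437 + 0.6535i)|01⟩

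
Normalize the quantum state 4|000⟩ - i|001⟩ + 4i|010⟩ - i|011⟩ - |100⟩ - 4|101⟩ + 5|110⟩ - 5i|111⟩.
0.398|000⟩ - 0.0995i|001⟩ + 0.398i|010⟩ - 0.0995i|011⟩ - 0.0995|100⟩ - 0.398|101⟩ + 0.4975|110⟩ - 0.4975i|111⟩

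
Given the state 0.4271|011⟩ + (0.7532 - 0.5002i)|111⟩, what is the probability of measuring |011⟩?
0.1824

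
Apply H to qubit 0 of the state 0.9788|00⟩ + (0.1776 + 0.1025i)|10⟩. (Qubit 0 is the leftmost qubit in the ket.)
(0.8177 + 0.07248i)|00⟩ + (0.5665 - 0.07248i)|10⟩

H on qubit 0 mixes each pair of kets that differ only in qubit 0: amplitudes (a, b) of (|…0…⟩, |…1…⟩) become ((a + b)/√2, (a − b)/√2). Kets absent from the input have amplitude 0.
(|00⟩, |10⟩): (a, b) = (0.9788, (0.1776 + 0.1025i)) → ((0.8177 + 0.07248i), (0.5665 - 0.07248i))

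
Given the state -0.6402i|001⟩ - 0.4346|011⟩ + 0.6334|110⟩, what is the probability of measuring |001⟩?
0.4099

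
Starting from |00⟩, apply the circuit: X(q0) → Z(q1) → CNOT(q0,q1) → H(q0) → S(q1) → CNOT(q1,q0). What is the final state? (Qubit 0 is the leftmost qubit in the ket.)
-(1/√2)i|01⟩ + (1/√2)i|11⟩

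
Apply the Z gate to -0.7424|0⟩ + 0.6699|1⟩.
-0.7424|0⟩ - 0.6699|1⟩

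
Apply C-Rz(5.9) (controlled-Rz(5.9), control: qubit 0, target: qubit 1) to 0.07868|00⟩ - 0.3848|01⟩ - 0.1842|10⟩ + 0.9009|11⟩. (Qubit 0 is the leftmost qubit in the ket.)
0.07868|00⟩ - 0.3848|01⟩ + (0.1808 + 0.03508i)|10⟩ + (-0.8844 + 0.1716i)|11⟩

C-Rz(5.9) leaves the control-|0⟩ kets |00⟩, |01⟩ unchanged and applies Rz(5.9) to qubit 1 on the control-|1⟩ pair (|10⟩, |11⟩).
Rz(5.9) = [[e^(−iθ/2), 0], [0, e^(iθ/2)]] with e^(±iθ/2) = cos(θ/2) ± i·sin(θ/2); θ = 5.9, cos(θ/2) ≈ -0.981702, sin(θ/2) ≈ 0.190423.
With a = amp(|10⟩) = -0.1842 and b = amp(|11⟩) = 0.9009:
new amp(|10⟩) = (-0.981702 - 0.190423i)·a = (0.1808 + 0.03508i)
new amp(|11⟩) = (-0.981702 + 0.190423i)·b = (-0.8844 + 0.1716i)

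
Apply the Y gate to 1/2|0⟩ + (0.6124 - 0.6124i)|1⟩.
(-0.6124 - 0.6124i)|0⟩ + (1/2)i|1⟩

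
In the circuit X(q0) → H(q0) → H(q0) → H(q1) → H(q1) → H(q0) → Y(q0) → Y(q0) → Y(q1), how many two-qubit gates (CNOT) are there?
0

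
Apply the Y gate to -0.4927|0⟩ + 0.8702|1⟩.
-0.8702i|0⟩ - 0.4927i|1⟩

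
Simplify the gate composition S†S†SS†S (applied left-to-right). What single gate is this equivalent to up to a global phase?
S†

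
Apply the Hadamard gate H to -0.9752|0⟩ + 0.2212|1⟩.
-0.5332|0⟩ - 0.846|1⟩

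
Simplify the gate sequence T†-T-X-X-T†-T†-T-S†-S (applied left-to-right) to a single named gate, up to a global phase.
T†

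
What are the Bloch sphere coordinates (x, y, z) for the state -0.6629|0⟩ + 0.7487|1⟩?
(-0.9926, 0, -0.1211)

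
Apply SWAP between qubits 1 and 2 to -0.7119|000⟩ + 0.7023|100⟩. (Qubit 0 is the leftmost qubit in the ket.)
-0.7119|000⟩ + 0.7023|100⟩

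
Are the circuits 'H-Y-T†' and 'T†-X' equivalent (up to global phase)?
No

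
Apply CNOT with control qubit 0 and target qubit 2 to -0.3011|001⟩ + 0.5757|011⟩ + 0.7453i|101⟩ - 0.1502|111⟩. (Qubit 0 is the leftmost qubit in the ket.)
-0.3011|001⟩ + 0.5757|011⟩ + 0.7453i|100⟩ - 0.1502|110⟩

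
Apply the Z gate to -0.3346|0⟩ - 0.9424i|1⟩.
-0.3346|0⟩ + 0.9424i|1⟩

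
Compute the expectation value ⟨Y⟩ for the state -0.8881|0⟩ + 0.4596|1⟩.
0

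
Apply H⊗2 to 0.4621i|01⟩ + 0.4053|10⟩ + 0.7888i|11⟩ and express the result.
(0.2027 + 0.6255i)|00⟩ + (0.2027 - 0.6255i)|01⟩ + (-0.2027 - 0.1634i)|10⟩ + (-0.2027 + 0.1634i)|11⟩

H⊗2 gives amp(|y⟩) = (1/2) Σ_x (−1)^(x·y) amp(|x⟩), where x·y is the number of positions in which both x and y have a 1.
|00⟩: (0.4621i + 0.4053 + 0.7888i)/2 = (0.2027 + 0.6255i)
|01⟩: (-0.4621i + 0.4053 - 0.7888i)/2 = (0.2027 - 0.6255i)
|10⟩: (0.4621i - 0.4053 - 0.7888i)/2 = (-0.2027 - 0.1634i)
|11⟩: (-0.4621i - 0.4053 + 0.7888i)/2 = (-0.2027 + 0.1634i)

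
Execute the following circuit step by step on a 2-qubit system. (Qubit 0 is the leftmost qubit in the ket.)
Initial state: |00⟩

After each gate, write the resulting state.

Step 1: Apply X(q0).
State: |10⟩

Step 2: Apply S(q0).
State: i|10⟩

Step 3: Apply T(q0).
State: (-1/√2 + (1/√2)i)|10⟩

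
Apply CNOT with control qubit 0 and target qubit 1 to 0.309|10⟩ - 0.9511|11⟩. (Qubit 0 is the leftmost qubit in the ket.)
-0.9511|10⟩ + 0.309|11⟩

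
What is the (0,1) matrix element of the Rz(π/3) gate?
0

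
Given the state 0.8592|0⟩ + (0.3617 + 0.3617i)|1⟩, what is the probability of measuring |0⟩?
0.7382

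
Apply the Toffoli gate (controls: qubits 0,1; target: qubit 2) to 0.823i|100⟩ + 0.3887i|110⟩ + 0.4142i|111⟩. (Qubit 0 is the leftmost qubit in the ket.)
0.823i|100⟩ + 0.4142i|110⟩ + 0.3887i|111⟩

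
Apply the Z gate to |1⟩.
-|1⟩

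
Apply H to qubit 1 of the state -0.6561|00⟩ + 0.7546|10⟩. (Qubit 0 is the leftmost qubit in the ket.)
-0.4639|00⟩ - 0.4639|01⟩ + 0.5336|10⟩ + 0.5336|11⟩

H on qubit 1 mixes each pair of kets that differ only in qubit 1: amplitudes (a, b) of (|…0…⟩, |…1…⟩) become ((a + b)/√2, (a − b)/√2). Kets absent from the input have amplitude 0.
(|00⟩, |01⟩): (a, b) = (-0.6561, 0) → (-0.4639, -0.4639)
(|10⟩, |11⟩): (a, b) = (0.7546, 0) → (0.5336, 0.5336)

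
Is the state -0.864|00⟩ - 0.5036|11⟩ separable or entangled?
Entangled

Writing the state as a|00⟩ + b|01⟩ + c|10⟩ + d|11⟩, it is a product state iff ad − bc = 0.
Here (a, b, c, d) = (-0.864, 0, 0, -0.5036): ad − bc = (-0.864)(-0.5036) − (0)(0) = 0.4351 ≠ 0, so the state is entangled.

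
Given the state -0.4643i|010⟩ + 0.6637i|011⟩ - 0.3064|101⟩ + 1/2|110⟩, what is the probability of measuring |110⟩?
1/4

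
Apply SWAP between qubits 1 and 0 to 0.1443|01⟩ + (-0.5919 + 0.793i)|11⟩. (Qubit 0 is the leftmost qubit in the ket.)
0.1443|10⟩ + (-0.5919 + 0.793i)|11⟩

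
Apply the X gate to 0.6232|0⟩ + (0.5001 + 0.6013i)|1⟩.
(0.5001 + 0.6013i)|0⟩ + 0.6232|1⟩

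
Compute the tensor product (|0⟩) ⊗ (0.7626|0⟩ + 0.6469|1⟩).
0.7626|00⟩ + 0.6469|01⟩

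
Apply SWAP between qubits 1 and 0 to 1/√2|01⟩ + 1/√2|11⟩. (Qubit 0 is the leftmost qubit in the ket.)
1/√2|10⟩ + 1/√2|11⟩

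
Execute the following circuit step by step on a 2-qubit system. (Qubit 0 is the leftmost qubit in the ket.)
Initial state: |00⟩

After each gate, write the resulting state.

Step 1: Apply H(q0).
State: 1/√2|00⟩ + 1/√2|10⟩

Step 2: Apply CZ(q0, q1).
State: 1/√2|00⟩ + 1/√2|10⟩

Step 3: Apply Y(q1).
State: (1/√2)i|01⟩ + (1/√2)i|11⟩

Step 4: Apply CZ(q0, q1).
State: (1/√2)i|01⟩ - (1/√2)i|11⟩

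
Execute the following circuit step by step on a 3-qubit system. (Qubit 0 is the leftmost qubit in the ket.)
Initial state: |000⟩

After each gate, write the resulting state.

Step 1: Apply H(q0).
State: 1/√2|000⟩ + 1/√2|100⟩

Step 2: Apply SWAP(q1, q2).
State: 1/√2|000⟩ + 1/√2|100⟩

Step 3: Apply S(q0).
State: 1/√2|000⟩ + (1/√2)i|100⟩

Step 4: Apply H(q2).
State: 1/2|000⟩ + 1/2|001⟩ + (1/2)i|100⟩ + (1/2)i|101⟩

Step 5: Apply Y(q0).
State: 1/2|000⟩ + 1/2|001⟩ + (1/2)i|100⟩ + (1/2)i|101⟩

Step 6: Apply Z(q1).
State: 1/2|000⟩ + 1/2|001⟩ + (1/2)i|100⟩ + (1/2)i|101⟩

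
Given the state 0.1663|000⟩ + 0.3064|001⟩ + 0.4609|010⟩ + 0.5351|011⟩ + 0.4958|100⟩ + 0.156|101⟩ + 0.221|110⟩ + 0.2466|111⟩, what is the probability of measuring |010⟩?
0.2124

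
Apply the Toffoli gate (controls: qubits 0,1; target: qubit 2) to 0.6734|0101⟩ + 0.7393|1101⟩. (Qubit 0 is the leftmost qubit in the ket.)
0.6734|0101⟩ + 0.7393|1111⟩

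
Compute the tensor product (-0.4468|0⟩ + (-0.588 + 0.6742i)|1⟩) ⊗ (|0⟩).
-0.4468|00⟩ + (-0.588 + 0.6742i)|10⟩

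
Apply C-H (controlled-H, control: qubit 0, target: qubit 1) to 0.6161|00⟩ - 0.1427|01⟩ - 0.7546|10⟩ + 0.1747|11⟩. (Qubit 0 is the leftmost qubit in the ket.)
0.6161|00⟩ - 0.1427|01⟩ - 0.4101|10⟩ - 0.6571|11⟩

C-H leaves the control-|0⟩ kets |00⟩, |01⟩ unchanged and applies H to qubit 1 on the control-|1⟩ pair (|10⟩, |11⟩).
H = [[1/√2, 1/√2], [1/√2, -1/√2]].
With a = amp(|10⟩) = -0.7546 and b = amp(|11⟩) = 0.1747:
new amp(|10⟩) = (1/√2)·a + (1/√2)·b = -0.4101
new amp(|11⟩) = (1/√2)·a + (-1/√2)·b = -0.6571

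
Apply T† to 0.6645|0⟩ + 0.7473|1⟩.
0.6645|0⟩ + (0.5284 - 0.5284i)|1⟩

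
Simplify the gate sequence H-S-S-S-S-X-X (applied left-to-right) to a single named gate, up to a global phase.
H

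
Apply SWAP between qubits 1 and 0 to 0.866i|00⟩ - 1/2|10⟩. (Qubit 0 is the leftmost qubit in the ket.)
0.866i|00⟩ - 1/2|01⟩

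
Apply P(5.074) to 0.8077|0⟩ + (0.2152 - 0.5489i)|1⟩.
0.8077|0⟩ + (-0.4373 - 0.3955i)|1⟩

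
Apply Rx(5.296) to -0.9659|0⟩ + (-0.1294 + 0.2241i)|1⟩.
(0.9568 + 0.06131i)|0⟩ + (0.114 + 0.2603i)|1⟩

Rx(5.296) = [[cos(θ/2), −i·sin(θ/2)], [−i·sin(θ/2), cos(θ/2)]]; θ = 5.296, cos(θ/2) ≈ -0.880636, sin(θ/2) ≈ 0.473793.
With a = amp(|0⟩) = -0.9659 and b = amp(|1⟩) = (-0.1294 + 0.2241i):
new amp(|0⟩) = (-0.880636)·a + (-0.473793i)·b = (0.9568 + 0.06131i)
new amp(|1⟩) = (-0.473793i)·a + (-0.880636)·b = (0.114 + 0.2603i)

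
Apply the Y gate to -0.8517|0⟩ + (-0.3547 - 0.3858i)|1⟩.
(-0.3858 + 0.3547i)|0⟩ - 0.8517i|1⟩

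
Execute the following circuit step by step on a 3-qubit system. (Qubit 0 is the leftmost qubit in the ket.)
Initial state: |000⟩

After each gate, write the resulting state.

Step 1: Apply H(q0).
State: 1/√2|000⟩ + 1/√2|100⟩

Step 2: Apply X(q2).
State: 1/√2|001⟩ + 1/√2|101⟩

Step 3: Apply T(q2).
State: (1/2 + (1/2)i)|001⟩ + (1/2 + (1/2)i)|101⟩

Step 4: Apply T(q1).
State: (1/2 + (1/2)i)|001⟩ + (1/2 + (1/2)i)|101⟩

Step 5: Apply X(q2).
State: (1/2 + (1/2)i)|000⟩ + (1/2 + (1/2)i)|100⟩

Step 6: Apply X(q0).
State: (1/2 + (1/2)i)|000⟩ + (1/2 + (1/2)i)|100⟩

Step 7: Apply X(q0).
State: (1/2 + (1/2)i)|000⟩ + (1/2 + (1/2)i)|100⟩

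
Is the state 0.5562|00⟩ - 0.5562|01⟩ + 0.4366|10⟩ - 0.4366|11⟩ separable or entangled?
Separable

Writing the state as a|00⟩ + b|01⟩ + c|10⟩ + d|11⟩, it is a product state iff ad − bc = 0.
Here (a, b, c, d) = (0.5562, -0.5562, 0.4366, -0.4366): ad − bc = (0.5562)(-0.4366) − (-0.5562)(0.4366) = 0, so the state is separable.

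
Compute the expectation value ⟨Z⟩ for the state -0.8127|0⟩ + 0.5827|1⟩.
0.3209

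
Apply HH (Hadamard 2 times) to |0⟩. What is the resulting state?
|0⟩

H² = I, so an even number of Hadamards cancels: H^2 = I and the state is unchanged.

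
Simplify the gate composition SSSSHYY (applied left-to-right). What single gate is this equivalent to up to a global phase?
H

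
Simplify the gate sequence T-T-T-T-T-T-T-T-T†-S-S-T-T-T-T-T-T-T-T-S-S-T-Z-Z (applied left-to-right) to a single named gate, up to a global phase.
I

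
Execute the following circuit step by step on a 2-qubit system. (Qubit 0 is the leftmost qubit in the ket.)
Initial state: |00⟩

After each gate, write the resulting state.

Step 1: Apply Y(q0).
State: i|10⟩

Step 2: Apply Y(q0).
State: |00⟩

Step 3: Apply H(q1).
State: 1/√2|00⟩ + 1/√2|01⟩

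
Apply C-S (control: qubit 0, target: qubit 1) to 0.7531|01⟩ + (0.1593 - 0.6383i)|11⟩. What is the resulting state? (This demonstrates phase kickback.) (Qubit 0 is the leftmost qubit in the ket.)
0.7531|01⟩ + (0.6383 + 0.1593i)|11⟩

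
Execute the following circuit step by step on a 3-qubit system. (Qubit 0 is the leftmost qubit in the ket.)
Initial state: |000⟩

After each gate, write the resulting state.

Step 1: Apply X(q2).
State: |001⟩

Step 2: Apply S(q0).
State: |001⟩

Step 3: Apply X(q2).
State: |000⟩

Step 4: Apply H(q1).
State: 1/√2|000⟩ + 1/√2|010⟩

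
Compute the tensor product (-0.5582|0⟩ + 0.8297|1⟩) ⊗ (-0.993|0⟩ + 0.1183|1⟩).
0.5543|00⟩ - 0.06604|01⟩ - 0.8239|10⟩ + 0.09815|11⟩

amp(|b₁b₂…⟩) = product of the factor amplitudes for bits b₁, b₂, …; only kets whose every factor amplitude is nonzero survive.
|00⟩: (-0.5582)(-0.993) = 0.5543
|01⟩: (-0.5582)(0.1183) = -0.06604
|10⟩: (0.8297)(-0.993) = -0.8239
|11⟩: (0.8297)(0.1183) = 0.09815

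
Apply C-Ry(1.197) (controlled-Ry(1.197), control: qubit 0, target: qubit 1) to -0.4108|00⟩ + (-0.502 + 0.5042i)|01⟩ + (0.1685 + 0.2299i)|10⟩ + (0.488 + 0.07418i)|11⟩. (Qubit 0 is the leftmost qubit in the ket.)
-0.4108|00⟩ + (-0.502 + 0.5042i)|01⟩ + (-0.1357 + 0.1481i)|10⟩ + (0.4981 + 0.1908i)|11⟩

C-Ry(1.197) leaves the control-|0⟩ kets |00⟩, |01⟩ unchanged and applies Ry(1.197) to qubit 1 on the control-|1⟩ pair (|10⟩, |11⟩).
Ry(1.197) = [[cos(θ/2), −sin(θ/2)], [sin(θ/2), cos(θ/2)]]; θ = 1.197, cos(θ/2) ≈ 0.826182, sin(θ/2) ≈ 0.563404.
With a = amp(|10⟩) = (0.1685 + 0.2299i) and b = amp(|11⟩) = (0.488 + 0.07418i):
new amp(|10⟩) = (0.826182)·a + (-0.563404)·b = (-0.1357 + 0.1481i)
new amp(|11⟩) = (0.563404)·a + (0.826182)·b = (0.4981 + 0.1908i)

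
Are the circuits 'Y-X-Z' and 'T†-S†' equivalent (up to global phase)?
No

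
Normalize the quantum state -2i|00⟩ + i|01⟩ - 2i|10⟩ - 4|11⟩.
-0.4i|00⟩ + 0.2i|01⟩ - 0.4i|10⟩ - 0.8|11⟩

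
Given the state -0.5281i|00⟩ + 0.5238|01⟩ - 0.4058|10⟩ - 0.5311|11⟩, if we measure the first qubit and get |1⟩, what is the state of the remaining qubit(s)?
-0.6071|0⟩ - 0.7946|1⟩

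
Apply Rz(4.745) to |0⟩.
(-0.7185 - 0.6955i)|0⟩

Rz(4.745) = [[e^(−iθ/2), 0], [0, e^(iθ/2)]] with e^(±iθ/2) = cos(θ/2) ± i·sin(θ/2); θ = 4.745, cos(θ/2) ≈ -0.718542, sin(θ/2) ≈ 0.695484.
With a = amp(|0⟩) = 1 and b = amp(|1⟩) = 0:
new amp(|0⟩) = (-0.718542 - 0.695484i)·a = (-0.7185 - 0.6955i)
new amp(|1⟩) = (-0.718542 + 0.695484i)·b = 0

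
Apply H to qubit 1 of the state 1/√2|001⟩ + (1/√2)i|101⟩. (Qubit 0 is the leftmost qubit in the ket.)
1/2|001⟩ + 1/2|011⟩ + (1/2)i|101⟩ + (1/2)i|111⟩

H on qubit 1 mixes each pair of kets that differ only in qubit 1: amplitudes (a, b) of (|…0…⟩, |…1…⟩) become ((a + b)/√2, (a − b)/√2). Kets absent from the input have amplitude 0.
(|001⟩, |011⟩): (a, b) = (1/√2, 0) → (1/2, 1/2)
(|101⟩, |111⟩): (a, b) = ((1/√2)i, 0) → ((1/2)i, (1/2)i)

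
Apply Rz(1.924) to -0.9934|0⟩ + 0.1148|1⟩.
(-0.5681 + 0.8149i)|0⟩ + (0.06565 + 0.09417i)|1⟩

Rz(1.924) = [[e^(−iθ/2), 0], [0, e^(iθ/2)]] with e^(±iθ/2) = cos(θ/2) ± i·sin(θ/2); θ = 1.924, cos(θ/2) ≈ 0.57188, sin(θ/2) ≈ 0.820337.
With a = amp(|0⟩) = -0.9934 and b = amp(|1⟩) = 0.1148:
new amp(|0⟩) = (0.57188 - 0.820337i)·a = (-0.5681 + 0.8149i)
new amp(|1⟩) = (0.57188 + 0.820337i)·b = (0.06565 + 0.09417i)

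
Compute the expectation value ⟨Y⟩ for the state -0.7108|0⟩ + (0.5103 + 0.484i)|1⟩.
-0.6881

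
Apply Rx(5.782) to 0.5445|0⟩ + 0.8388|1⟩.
(-0.5275 - 0.208i)|0⟩ + (-0.8126 - 0.135i)|1⟩

Rx(5.782) = [[cos(θ/2), −i·sin(θ/2)], [−i·sin(θ/2), cos(θ/2)]]; θ = 5.782, cos(θ/2) ≈ -0.968766, sin(θ/2) ≈ 0.247978.
With a = amp(|0⟩) = 0.5445 and b = amp(|1⟩) = 0.8388:
new amp(|0⟩) = (-0.968766)·a + (-0.247978i)·b = (-0.5275 - 0.208i)
new amp(|1⟩) = (-0.247978i)·a + (-0.968766)·b = (-0.8126 - 0.135i)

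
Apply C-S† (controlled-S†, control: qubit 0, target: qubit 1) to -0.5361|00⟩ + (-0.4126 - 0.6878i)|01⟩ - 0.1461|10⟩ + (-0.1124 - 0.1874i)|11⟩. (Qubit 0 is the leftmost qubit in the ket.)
-0.5361|00⟩ + (-0.4126 - 0.6878i)|01⟩ - 0.1461|10⟩ + (-0.1874 + 0.1124i)|11⟩

C-S† leaves the control-|0⟩ kets |00⟩, |01⟩ unchanged and applies S† to qubit 1 on the control-|1⟩ pair (|10⟩, |11⟩).
S† = [[1, 0], [0, -i]].
With a = amp(|10⟩) = -0.1461 and b = amp(|11⟩) = (-0.1124 - 0.1874i):
new amp(|10⟩) = (1)·a = -0.1461
new amp(|11⟩) = (-i)·b = (-0.1874 + 0.1124i)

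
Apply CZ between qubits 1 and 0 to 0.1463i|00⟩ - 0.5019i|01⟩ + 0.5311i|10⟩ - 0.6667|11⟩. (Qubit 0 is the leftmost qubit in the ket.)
0.1463i|00⟩ - 0.5019i|01⟩ + 0.5311i|10⟩ + 0.6667|11⟩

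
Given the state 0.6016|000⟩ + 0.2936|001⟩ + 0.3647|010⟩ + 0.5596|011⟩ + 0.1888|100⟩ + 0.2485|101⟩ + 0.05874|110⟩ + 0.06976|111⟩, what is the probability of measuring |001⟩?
0.0862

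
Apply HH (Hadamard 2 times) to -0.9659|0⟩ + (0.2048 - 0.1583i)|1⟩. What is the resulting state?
-0.9659|0⟩ + (0.2048 - 0.1583i)|1⟩

H² = I, so an even number of Hadamards cancels: H^2 = I and the state is unchanged.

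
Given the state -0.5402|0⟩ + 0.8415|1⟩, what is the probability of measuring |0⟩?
0.2918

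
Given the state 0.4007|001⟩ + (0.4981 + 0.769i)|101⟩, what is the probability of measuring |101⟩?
0.8395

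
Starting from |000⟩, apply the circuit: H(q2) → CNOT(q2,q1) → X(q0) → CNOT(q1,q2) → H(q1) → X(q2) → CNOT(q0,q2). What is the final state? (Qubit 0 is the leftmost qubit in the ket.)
|100⟩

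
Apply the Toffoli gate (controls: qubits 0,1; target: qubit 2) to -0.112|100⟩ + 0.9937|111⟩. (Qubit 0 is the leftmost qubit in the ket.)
-0.112|100⟩ + 0.9937|110⟩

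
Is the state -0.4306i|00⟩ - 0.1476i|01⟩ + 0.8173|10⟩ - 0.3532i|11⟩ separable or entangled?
Entangled

Writing the state as a|00⟩ + b|01⟩ + c|10⟩ + d|11⟩, it is a product state iff ad − bc = 0.
Here (a, b, c, d) = (-0.4306i, -0.1476i, 0.8173, -0.3532i): ad − bc = (-0.4306i)(-0.3532i) − (-0.1476i)(0.8173) = (-0.1521 + 0.1206i) ≠ 0, so the state is entangled.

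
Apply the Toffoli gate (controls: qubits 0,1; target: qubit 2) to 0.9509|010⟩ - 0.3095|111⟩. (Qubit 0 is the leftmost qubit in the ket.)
0.9509|010⟩ - 0.3095|110⟩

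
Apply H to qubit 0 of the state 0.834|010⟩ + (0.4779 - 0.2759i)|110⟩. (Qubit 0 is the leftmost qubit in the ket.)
(0.9277 - 0.1951i)|010⟩ + (0.2518 + 0.1951i)|110⟩

H on qubit 0 mixes each pair of kets that differ only in qubit 0: amplitudes (a, b) of (|…0…⟩, |…1…⟩) become ((a + b)/√2, (a − b)/√2). Kets absent from the input have amplitude 0.
(|010⟩, |110⟩): (a, b) = (0.834, (0.4779 - 0.2759i)) → ((0.9277 - 0.1951i), (0.2518 + 0.1951i))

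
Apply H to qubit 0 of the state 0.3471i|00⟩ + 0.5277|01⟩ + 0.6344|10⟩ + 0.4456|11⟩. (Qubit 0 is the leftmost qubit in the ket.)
(0.4486 + 0.2454i)|00⟩ + 0.6882|01⟩ + (-0.4486 + 0.2454i)|10⟩ + 0.05805|11⟩

H on qubit 0 mixes each pair of kets that differ only in qubit 0: amplitudes (a, b) of (|…0…⟩, |…1…⟩) become ((a + b)/√2, (a − b)/√2). Kets absent from the input have amplitude 0.
(|00⟩, |10⟩): (a, b) = (0.3471i, 0.6344) → ((0.4486 + 0.2454i), (-0.4486 + 0.2454i))
(|01⟩, |11⟩): (a, b) = (0.5277, 0.4456) → (0.6882, 0.05805)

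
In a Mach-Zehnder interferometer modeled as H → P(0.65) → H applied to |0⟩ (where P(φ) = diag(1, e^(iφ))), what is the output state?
(0.898 + 0.3026i)|0⟩ + (0.102 - 0.3026i)|1⟩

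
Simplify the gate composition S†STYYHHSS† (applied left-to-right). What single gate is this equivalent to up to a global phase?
T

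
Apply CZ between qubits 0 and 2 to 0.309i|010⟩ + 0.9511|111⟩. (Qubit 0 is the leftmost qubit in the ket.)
0.309i|010⟩ - 0.9511|111⟩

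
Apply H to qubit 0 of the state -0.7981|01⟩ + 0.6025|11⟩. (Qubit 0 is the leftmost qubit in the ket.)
-0.1383|01⟩ - 0.9904|11⟩

H on qubit 0 mixes each pair of kets that differ only in qubit 0: amplitudes (a, b) of (|…0…⟩, |…1…⟩) become ((a + b)/√2, (a − b)/√2). Kets absent from the input have amplitude 0.
(|01⟩, |11⟩): (a, b) = (-0.7981, 0.6025) → (-0.1383, -0.9904)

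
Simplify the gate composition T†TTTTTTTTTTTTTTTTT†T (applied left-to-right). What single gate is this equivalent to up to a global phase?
T†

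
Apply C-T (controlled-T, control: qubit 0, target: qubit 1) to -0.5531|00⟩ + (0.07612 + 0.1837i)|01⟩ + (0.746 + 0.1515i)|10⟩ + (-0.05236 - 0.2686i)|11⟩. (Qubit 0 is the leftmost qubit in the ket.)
-0.5531|00⟩ + (0.07612 + 0.1837i)|01⟩ + (0.746 + 0.1515i)|10⟩ + (0.1529 - 0.227i)|11⟩

C-T leaves the control-|0⟩ kets |00⟩, |01⟩ unchanged and applies T to qubit 1 on the control-|1⟩ pair (|10⟩, |11⟩).
T = [[1, 0], [0, (1/√2 + (1/√2)i)]].
With a = amp(|10⟩) = (0.746 + 0.1515i) and b = amp(|11⟩) = (-0.05236 - 0.2686i):
new amp(|10⟩) = (1)·a = (0.746 + 0.1515i)
new amp(|11⟩) = (1/√2 + (1/√2)i)·b = (0.1529 - 0.227i)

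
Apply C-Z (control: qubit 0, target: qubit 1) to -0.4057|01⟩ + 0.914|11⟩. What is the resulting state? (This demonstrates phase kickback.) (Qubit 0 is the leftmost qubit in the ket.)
-0.4057|01⟩ - 0.914|11⟩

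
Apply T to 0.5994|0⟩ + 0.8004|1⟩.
0.5994|0⟩ + (0.566 + 0.566i)|1⟩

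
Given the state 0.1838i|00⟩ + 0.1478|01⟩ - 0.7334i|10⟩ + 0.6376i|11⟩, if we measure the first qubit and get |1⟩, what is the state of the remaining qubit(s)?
-0.7547i|0⟩ + 0.6561i|1⟩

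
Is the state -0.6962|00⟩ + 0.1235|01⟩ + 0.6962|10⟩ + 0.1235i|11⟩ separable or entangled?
Entangled

Writing the state as a|00⟩ + b|01⟩ + c|10⟩ + d|11⟩, it is a product state iff ad − bc = 0.
Here (a, b, c, d) = (-0.6962, 0.1235, 0.6962, 0.1235i): ad − bc = (-0.6962)(0.1235i) − (0.1235)(0.6962) = (-0.08598 - 0.08598i) ≠ 0, so the state is entangled.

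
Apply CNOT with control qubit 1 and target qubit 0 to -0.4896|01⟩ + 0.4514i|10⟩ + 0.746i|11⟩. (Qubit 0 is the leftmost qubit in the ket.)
0.746i|01⟩ + 0.4514i|10⟩ - 0.4896|11⟩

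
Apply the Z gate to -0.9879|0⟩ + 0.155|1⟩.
-0.9879|0⟩ - 0.155|1⟩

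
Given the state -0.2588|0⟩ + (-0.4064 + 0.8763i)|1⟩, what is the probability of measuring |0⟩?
0.06698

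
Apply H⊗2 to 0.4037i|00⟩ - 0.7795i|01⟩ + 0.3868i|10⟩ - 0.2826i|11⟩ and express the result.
-0.1358i|00⟩ + 0.9263i|01⟩ - 0.24i|10⟩ + 0.2569i|11⟩

H⊗2 gives amp(|y⟩) = (1/2) Σ_x (−1)^(x·y) amp(|x⟩), where x·y is the number of positions in which both x and y have a 1.
|00⟩: (0.4037i - 0.7795i + 0.3868i - 0.2826i)/2 = -0.1358i
|01⟩: (0.4037i + 0.7795i + 0.3868i + 0.2826i)/2 = 0.9263i
|10⟩: (0.4037i - 0.7795i - 0.3868i + 0.2826i)/2 = -0.24i
|11⟩: (0.4037i + 0.7795i - 0.3868i - 0.2826i)/2 = 0.2569i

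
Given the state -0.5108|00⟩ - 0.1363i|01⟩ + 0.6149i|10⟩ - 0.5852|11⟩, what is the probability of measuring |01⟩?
0.01858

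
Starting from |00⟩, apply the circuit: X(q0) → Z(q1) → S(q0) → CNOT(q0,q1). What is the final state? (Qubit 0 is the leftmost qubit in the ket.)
i|11⟩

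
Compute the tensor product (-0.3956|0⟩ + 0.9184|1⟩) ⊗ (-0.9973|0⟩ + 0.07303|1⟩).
0.3945|00⟩ - 0.02889|01⟩ - 0.9159|10⟩ + 0.06707|11⟩

amp(|b₁b₂…⟩) = product of the factor amplitudes for bits b₁, b₂, …; only kets whose every factor amplitude is nonzero survive.
|00⟩: (-0.3956)(-0.9973) = 0.3945
|01⟩: (-0.3956)(0.07303) = -0.02889
|10⟩: (0.9184)(-0.9973) = -0.9159
|11⟩: (0.9184)(0.07303) = 0.06707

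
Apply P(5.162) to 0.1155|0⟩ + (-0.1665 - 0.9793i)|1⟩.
0.1155|0⟩ + (-0.9543 - 0.2757i)|1⟩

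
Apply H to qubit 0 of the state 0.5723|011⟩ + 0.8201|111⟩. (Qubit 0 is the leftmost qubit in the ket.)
0.9846|011⟩ - 0.1752|111⟩

H on qubit 0 mixes each pair of kets that differ only in qubit 0: amplitudes (a, b) of (|…0…⟩, |…1…⟩) become ((a + b)/√2, (a − b)/√2). Kets absent from the input have amplitude 0.
(|011⟩, |111⟩): (a, b) = (0.5723, 0.8201) → (0.9846, -0.1752)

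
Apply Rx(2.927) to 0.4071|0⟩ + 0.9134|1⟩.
(0.0436 - 0.9081i)|0⟩ + (0.09782 - 0.4048i)|1⟩

Rx(2.927) = [[cos(θ/2), −i·sin(θ/2)], [−i·sin(θ/2), cos(θ/2)]]; θ = 2.927, cos(θ/2) ≈ 0.107091, sin(θ/2) ≈ 0.994249.
With a = amp(|0⟩) = 0.4071 and b = amp(|1⟩) = 0.9134:
new amp(|0⟩) = (0.107091)·a + (-0.994249i)·b = (0.0436 - 0.9081i)
new amp(|1⟩) = (-0.994249i)·a + (0.107091)·b = (0.09782 - 0.4048i)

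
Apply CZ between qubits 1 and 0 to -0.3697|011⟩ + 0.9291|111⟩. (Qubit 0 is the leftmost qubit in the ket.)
-0.3697|011⟩ - 0.9291|111⟩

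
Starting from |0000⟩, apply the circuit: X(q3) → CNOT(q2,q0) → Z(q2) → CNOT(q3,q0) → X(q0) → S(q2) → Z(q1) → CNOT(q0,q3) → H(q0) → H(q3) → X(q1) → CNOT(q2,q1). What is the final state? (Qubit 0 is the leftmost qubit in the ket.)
1/2|0100⟩ - 1/2|0101⟩ + 1/2|1100⟩ - 1/2|1101⟩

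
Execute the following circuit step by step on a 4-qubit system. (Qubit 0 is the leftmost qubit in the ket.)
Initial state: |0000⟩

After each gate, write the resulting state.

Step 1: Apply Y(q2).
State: i|0010⟩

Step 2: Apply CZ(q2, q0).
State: i|0010⟩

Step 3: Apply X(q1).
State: i|0110⟩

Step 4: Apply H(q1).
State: (1/√2)i|0010⟩ - (1/√2)i|0110⟩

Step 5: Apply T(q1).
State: (1/√2)i|0010⟩ + (1/2 - (1/2)i)|0110⟩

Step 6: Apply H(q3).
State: (1/2)i|0010⟩ + (1/2)i|0011⟩ + (1/√8 - (1/√8)i)|0110⟩ + (1/√8 - (1/√8)i)|0111⟩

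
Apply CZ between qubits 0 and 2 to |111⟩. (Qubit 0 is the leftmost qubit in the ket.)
-|111⟩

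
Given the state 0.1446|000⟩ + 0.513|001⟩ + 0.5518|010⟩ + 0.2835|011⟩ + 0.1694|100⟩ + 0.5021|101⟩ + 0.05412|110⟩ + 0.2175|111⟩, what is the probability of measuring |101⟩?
0.2521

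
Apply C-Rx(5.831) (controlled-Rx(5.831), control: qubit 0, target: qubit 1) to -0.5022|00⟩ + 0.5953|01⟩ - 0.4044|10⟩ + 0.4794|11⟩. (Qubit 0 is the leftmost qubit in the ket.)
-0.5022|00⟩ + 0.5953|01⟩ + (0.3941 - 0.1075i)|10⟩ + (-0.4672 + 0.09065i)|11⟩

C-Rx(5.831) leaves the control-|0⟩ kets |00⟩, |01⟩ unchanged and applies Rx(5.831) to qubit 1 on the control-|1⟩ pair (|10⟩, |11⟩).
Rx(5.831) = [[cos(θ/2), −i·sin(θ/2)], [−i·sin(θ/2), cos(θ/2)]]; θ = 5.831, cos(θ/2) ≈ -0.97455, sin(θ/2) ≈ 0.224171.
With a = amp(|10⟩) = -0.4044 and b = amp(|11⟩) = 0.4794:
new amp(|10⟩) = (-0.97455)·a + (-0.224171i)·b = (0.3941 - 0.1075i)
new amp(|11⟩) = (-0.224171i)·a + (-0.97455)·b = (-0.4672 + 0.09065i)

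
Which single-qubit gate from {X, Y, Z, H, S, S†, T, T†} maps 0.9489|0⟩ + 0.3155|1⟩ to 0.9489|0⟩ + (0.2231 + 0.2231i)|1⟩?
T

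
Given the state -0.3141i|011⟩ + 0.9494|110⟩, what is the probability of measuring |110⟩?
0.9014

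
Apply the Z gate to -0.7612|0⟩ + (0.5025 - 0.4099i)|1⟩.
-0.7612|0⟩ + (-0.5025 + 0.4099i)|1⟩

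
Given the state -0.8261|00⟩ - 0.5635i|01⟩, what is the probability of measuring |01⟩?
0.3175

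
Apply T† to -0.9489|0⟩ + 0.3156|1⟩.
-0.9489|0⟩ + (0.2232 - 0.2232i)|1⟩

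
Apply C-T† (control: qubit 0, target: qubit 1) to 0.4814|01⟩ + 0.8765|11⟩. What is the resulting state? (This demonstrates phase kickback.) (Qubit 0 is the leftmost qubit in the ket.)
0.4814|01⟩ + (0.6198 - 0.6198i)|11⟩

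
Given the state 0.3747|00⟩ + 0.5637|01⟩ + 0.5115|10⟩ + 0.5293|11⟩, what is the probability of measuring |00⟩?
0.1404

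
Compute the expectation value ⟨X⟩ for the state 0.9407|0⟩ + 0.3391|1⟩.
0.638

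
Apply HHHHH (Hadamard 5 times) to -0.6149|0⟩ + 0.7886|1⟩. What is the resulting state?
0.1228|0⟩ - 0.9924|1⟩

H² = I, so H^5 = H: a single Hadamard. With (a, b) = (-0.6149, 0.7886), H gives ((a + b)/√2, (a − b)/√2) = (0.1228, -0.9924).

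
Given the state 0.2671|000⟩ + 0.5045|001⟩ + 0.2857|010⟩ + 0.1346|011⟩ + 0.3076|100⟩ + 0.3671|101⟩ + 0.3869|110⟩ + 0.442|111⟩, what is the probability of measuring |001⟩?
0.2545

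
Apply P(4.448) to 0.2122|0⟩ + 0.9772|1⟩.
0.2122|0⟩ + (-0.2554 - 0.9432i)|1⟩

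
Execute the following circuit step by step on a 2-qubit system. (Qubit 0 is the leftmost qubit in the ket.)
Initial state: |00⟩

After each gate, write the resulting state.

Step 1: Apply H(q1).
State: 1/√2|00⟩ + 1/√2|01⟩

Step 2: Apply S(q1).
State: 1/√2|00⟩ + (1/√2)i|01⟩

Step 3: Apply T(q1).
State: 1/√2|00⟩ + (-1/2 + (1/2)i)|01⟩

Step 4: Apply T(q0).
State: 1/√2|00⟩ + (-1/2 + (1/2)i)|01⟩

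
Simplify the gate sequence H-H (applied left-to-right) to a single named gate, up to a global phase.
I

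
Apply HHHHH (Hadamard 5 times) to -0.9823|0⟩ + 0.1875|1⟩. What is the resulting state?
-0.562|0⟩ - 0.8272|1⟩

H² = I, so H^5 = H: a single Hadamard. With (a, b) = (-0.9823, 0.1875), H gives ((a + b)/√2, (a − b)/√2) = (-0.562, -0.8272).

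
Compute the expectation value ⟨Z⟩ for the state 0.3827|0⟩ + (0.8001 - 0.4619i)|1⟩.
-0.7071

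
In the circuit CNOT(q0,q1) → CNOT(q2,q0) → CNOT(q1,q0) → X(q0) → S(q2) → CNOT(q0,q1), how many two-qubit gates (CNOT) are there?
4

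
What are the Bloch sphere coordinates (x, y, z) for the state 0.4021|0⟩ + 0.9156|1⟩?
(0.7363, 0, -0.6766)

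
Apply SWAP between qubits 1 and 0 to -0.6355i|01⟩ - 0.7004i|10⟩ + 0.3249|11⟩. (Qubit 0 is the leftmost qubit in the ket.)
-0.7004i|01⟩ - 0.6355i|10⟩ + 0.3249|11⟩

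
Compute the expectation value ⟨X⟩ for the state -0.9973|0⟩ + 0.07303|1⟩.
-0.1457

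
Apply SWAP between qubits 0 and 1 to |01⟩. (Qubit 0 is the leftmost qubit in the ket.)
|10⟩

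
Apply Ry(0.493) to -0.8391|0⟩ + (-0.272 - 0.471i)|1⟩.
(-0.7474 + 0.1149i)|0⟩ + (-0.4685 - 0.4568i)|1⟩

Ry(0.493) = [[cos(θ/2), −sin(θ/2)], [sin(θ/2), cos(θ/2)]]; θ = 0.493, cos(θ/2) ≈ 0.969772, sin(θ/2) ≈ 0.244011.
With a = amp(|0⟩) = -0.8391 and b = amp(|1⟩) = (-0.272 - 0.471i):
new amp(|0⟩) = (0.969772)·a + (-0.244011)·b = (-0.7474 + 0.1149i)
new amp(|1⟩) = (0.244011)·a + (0.969772)·b = (-0.4685 - 0.4568i)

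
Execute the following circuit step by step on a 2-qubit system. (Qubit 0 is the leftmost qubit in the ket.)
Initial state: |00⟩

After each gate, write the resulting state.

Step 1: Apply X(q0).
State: |10⟩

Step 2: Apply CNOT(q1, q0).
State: |10⟩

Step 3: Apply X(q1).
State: |11⟩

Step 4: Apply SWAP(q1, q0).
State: |11⟩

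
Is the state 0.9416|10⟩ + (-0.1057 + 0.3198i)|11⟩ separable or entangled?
Separable

Writing the state as a|00⟩ + b|01⟩ + c|10⟩ + d|11⟩, it is a product state iff ad − bc = 0.
Here (a, b, c, d) = (0, 0, 0.9416, (-0.1057 + 0.3198i)): ad − bc = (0)(-0.1057 + 0.3198i) − (0)(0.9416) = 0, so the state is separable.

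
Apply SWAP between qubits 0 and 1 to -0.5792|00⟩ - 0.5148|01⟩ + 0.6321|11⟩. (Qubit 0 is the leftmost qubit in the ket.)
-0.5792|00⟩ - 0.5148|10⟩ + 0.6321|11⟩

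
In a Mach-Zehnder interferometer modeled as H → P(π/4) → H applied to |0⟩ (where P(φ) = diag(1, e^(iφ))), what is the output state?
(0.8536 + (1/√8)i)|0⟩ + (0.1464 - (1/√8)i)|1⟩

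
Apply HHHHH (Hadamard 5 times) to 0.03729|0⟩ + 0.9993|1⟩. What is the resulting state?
0.733|0⟩ - 0.6802|1⟩

H² = I, so H^5 = H: a single Hadamard. With (a, b) = (0.03729, 0.9993), H gives ((a + b)/√2, (a − b)/√2) = (0.733, -0.6802).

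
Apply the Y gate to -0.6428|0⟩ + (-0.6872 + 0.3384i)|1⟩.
(0.3384 + 0.6872i)|0⟩ - 0.6428i|1⟩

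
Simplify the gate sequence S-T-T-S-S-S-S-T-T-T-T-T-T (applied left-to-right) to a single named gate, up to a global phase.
S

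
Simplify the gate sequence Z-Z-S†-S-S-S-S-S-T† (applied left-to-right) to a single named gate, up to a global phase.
T†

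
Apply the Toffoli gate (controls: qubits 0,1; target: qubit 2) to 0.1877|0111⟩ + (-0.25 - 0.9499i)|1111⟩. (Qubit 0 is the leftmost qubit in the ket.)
0.1877|0111⟩ + (-0.25 - 0.9499i)|1101⟩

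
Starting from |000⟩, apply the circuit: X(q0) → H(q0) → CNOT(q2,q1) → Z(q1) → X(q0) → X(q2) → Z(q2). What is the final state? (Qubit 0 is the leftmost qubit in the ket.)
1/√2|001⟩ - 1/√2|101⟩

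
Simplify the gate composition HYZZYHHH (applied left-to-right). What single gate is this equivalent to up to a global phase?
I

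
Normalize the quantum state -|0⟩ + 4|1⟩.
-0.2425|0⟩ + 0.9701|1⟩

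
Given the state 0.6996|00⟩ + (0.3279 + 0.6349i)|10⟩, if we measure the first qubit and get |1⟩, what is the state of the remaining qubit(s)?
(0.4589 + 0.8885i)|0⟩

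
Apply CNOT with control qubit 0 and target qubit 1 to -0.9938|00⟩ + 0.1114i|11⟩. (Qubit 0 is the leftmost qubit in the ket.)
-0.9938|00⟩ + 0.1114i|10⟩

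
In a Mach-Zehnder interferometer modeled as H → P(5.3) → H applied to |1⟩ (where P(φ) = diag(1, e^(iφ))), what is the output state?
(0.2228 + 0.4161i)|0⟩ + (0.7772 - 0.4161i)|1⟩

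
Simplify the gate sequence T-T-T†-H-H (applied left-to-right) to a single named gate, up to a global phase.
T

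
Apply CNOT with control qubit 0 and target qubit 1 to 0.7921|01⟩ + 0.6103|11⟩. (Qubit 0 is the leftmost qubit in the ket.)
0.7921|01⟩ + 0.6103|10⟩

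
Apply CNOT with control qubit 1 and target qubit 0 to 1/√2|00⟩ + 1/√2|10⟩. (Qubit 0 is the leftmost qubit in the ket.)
1/√2|00⟩ + 1/√2|10⟩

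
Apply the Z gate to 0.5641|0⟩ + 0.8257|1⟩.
0.5641|0⟩ - 0.8257|1⟩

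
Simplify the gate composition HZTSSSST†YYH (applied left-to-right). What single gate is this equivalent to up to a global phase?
X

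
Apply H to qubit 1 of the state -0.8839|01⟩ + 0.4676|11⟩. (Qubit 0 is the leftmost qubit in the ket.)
-0.625|00⟩ + 0.625|01⟩ + 0.3306|10⟩ - 0.3306|11⟩

H on qubit 1 mixes each pair of kets that differ only in qubit 1: amplitudes (a, b) of (|…0…⟩, |…1…⟩) become ((a + b)/√2, (a − b)/√2). Kets absent from the input have amplitude 0.
(|00⟩, |01⟩): (a, b) = (0, -0.8839) → (-0.625, 0.625)
(|10⟩, |11⟩): (a, b) = (0, 0.4676) → (0.3306, -0.3306)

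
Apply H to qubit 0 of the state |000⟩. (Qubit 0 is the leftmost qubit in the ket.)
1/√2|000⟩ + 1/√2|100⟩

H on qubit 0 mixes each pair of kets that differ only in qubit 0: amplitudes (a, b) of (|…0…⟩, |…1…⟩) become ((a + b)/√2, (a − b)/√2). Kets absent from the input have amplitude 0.
(|000⟩, |100⟩): (a, b) = (1, 0) → (1/√2, 1/√2)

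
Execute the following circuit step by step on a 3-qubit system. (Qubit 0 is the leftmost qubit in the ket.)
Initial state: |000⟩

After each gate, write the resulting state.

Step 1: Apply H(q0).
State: 1/√2|000⟩ + 1/√2|100⟩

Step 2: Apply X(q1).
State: 1/√2|010⟩ + 1/√2|110⟩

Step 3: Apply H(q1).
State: 1/2|000⟩ - 1/2|010⟩ + 1/2|100⟩ - 1/2|110⟩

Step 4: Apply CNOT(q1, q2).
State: 1/2|000⟩ - 1/2|011⟩ + 1/2|100⟩ - 1/2|111⟩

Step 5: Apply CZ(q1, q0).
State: 1/2|000⟩ - 1/2|011⟩ + 1/2|100⟩ + 1/2|111⟩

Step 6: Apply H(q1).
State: 1/√8|000⟩ - 1/√8|001⟩ + 1/√8|010⟩ + 1/√8|011⟩ + 1/√8|100⟩ + 1/√8|101⟩ + 1/√8|110⟩ - 1/√8|111⟩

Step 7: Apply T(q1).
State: 1/√8|000⟩ - 1/√8|001⟩ + (0.25 + 0.25i)|010⟩ + (0.25 + 0.25i)|011⟩ + 1/√8|100⟩ + 1/√8|101⟩ + (0.25 + 0.25i)|110⟩ + (-0.25 - 0.25i)|111⟩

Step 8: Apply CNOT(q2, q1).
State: 1/√8|000⟩ + (0.25 + 0.25i)|001⟩ + (0.25 + 0.25i)|010⟩ - 1/√8|011⟩ + 1/√8|100⟩ + (-0.25 - 0.25i)|101⟩ + (0.25 + 0.25i)|110⟩ + 1/√8|111⟩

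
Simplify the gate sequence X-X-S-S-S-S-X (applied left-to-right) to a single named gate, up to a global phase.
X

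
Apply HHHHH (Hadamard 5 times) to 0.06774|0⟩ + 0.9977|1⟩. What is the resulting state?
0.7534|0⟩ - 0.6576|1⟩

H² = I, so H^5 = H: a single Hadamard. With (a, b) = (0.06774, 0.9977), H gives ((a + b)/√2, (a − b)/√2) = (0.7534, -0.6576).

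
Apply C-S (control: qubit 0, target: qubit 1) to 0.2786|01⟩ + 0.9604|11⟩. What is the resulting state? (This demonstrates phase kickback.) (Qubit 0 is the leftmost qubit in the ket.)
0.2786|01⟩ + 0.9604i|11⟩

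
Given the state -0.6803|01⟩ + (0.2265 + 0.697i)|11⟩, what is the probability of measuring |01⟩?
0.4628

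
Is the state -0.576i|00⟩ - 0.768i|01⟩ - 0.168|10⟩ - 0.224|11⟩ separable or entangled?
Separable

Writing the state as a|00⟩ + b|01⟩ + c|10⟩ + d|11⟩, it is a product state iff ad − bc = 0.
Here (a, b, c, d) = (-0.576i, -0.768i, -0.168, -0.224): ad − bc = (-0.576i)(-0.224) − (-0.768i)(-0.168) = 0, so the state is separable.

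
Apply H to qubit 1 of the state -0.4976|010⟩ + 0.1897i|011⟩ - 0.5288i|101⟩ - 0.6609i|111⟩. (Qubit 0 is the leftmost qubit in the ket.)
-0.3519|000⟩ + 0.1341i|001⟩ + 0.3519|010⟩ - 0.1341i|011⟩ - 0.8412i|101⟩ + 0.09341i|111⟩

H on qubit 1 mixes each pair of kets that differ only in qubit 1: amplitudes (a, b) of (|…0…⟩, |…1…⟩) become ((a + b)/√2, (a − b)/√2). Kets absent from the input have amplitude 0.
(|000⟩, |010⟩): (a, b) = (0, -0.4976) → (-0.3519, 0.3519)
(|001⟩, |011⟩): (a, b) = (0, 0.1897i) → (0.1341i, -0.1341i)
(|101⟩, |111⟩): (a, b) = (-0.5288i, -0.6609i) → (-0.8412i, 0.09341i)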